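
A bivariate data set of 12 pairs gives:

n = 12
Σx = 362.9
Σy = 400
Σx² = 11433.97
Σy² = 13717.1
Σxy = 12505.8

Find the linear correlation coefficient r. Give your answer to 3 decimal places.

0.975

r = (nΣxy − ΣxΣy) / √[(nΣx² − (Σx)²)(nΣy² − (Σy)²)]
Numerator: 12×12505.8 − 362.9×400 = 4909.6
Denominator: √[(137207.64 − 131696.41)(164605.2 − 160000)] = √[5511.23 × 4605.2] = 5037.8881
r = 4909.6 / 5037.8881 ≈ 0.975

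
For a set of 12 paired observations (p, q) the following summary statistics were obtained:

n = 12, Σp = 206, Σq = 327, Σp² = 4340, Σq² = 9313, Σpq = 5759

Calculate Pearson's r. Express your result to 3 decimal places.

r = (nΣpq − ΣpΣq) / √[(nΣp² − (Σp)²)(nΣq² − (Σq)²)]
Numerator: 12×5759 − 206×327 = 1746
Denominator: √[(52080 − 42436)(111756 − 106929)] = √[9644 × 4827] = 6822.8724
r = 1746 / 6822.8724 ≈ 0.256

0.256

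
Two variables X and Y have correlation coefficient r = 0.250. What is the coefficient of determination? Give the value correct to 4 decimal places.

0.0625

r² = (0.250)² = 0.0625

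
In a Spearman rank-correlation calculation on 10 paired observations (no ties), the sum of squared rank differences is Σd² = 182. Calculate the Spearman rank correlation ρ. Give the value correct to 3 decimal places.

ρ = 1 − 6Σd² / [n(n²−1)] = 1 − 6×182 / (10×99)
  = 1 − 1092/990 = 1 − 1.1030 ≈ -0.103

-0.103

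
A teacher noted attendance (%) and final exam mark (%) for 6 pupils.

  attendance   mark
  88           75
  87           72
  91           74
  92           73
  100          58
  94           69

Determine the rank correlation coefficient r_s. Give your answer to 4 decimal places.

Rank attendance: 2, 1, 3, 4, 6, 5
Rank mark: 6, 3, 5, 4, 1, 2
d = rank(attendance) − rank(mark): -4, -2, -2, 0, 5, 3; Σd² = 58
ρ = 1 − 6Σd² / [n(n²−1)] = 1 − 6×58 / (6×35) = 1 − 348/210 ≈ -0.6571

-0.6571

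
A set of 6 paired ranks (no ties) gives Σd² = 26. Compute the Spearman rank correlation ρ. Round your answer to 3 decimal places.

0.257

ρ = 1 − 6Σd² / [n(n²−1)] = 1 − 6×26 / (6×35)
  = 1 − 156/210 = 1 − 0.7429 ≈ 0.257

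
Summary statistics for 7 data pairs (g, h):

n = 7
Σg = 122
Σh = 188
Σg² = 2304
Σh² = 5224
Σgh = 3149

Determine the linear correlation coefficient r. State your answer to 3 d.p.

r = (nΣgh − ΣgΣh) / √[(nΣg² − (Σg)²)(nΣh² − (Σh)²)]
Numerator: 7×3149 − 122×188 = -893
Denominator: √[(16128 − 14884)(36568 − 35344)] = √[1244 × 1224] = 1233.9595
r = -893 / 1233.9595 ≈ -0.724

-0.724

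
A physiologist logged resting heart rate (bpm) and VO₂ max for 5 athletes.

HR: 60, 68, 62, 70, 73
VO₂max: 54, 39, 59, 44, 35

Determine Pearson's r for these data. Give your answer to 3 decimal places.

n = 5, Σx = 333, Σy = 231, Σx² = 22297, Σy² = 11079, Σxy = 15185
nΣxy − ΣxΣy = 75925 − 76923 = -998
nΣx² − (Σx)² = 111485 − 110889 = 596; nΣy² − (Σy)² = 55395 − 53361 = 2034
r = -998 / √(596 × 2034) = -998 / 1101.0286 ≈ -0.906

-0.906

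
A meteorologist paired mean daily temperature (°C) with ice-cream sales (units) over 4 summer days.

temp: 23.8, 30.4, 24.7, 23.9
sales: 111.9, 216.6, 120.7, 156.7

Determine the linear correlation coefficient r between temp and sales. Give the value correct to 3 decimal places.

0.894

n = 4, Σx = 102.8, Σy = 605.9, Σx² = 2671.9, Σy² = 98560.55, Σxy = 15974.28
nΣxy − ΣxΣy = 63897.12 − 62286.52 = 1610.6
nΣx² − (Σx)² = 10687.6 − 10567.84 = 119.76; nΣy² − (Σy)² = 394242.2 − 367114.81 = 27127.39
r = 1610.6 / √(119.76 × 27127.39) = 1610.6 / 1802.4362 ≈ 0.894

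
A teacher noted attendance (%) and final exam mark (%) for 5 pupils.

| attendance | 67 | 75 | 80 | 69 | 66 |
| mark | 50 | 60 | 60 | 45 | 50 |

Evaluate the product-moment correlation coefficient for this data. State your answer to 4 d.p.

0.8405

n = 5, Σx = 357, Σy = 265, Σx² = 25631, Σy² = 14225, Σxy = 19055
nΣxy − ΣxΣy = 95275 − 94605 = 670
nΣx² − (Σx)² = 128155 − 127449 = 706; nΣy² − (Σy)² = 71125 − 70225 = 900
r = 670 / √(706 × 900) = 670 / 797.1198 ≈ 0.8405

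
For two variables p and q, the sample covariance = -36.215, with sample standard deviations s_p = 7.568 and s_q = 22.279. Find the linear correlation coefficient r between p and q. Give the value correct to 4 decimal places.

-0.2148

r = Cov(p,q) / (s_p · s_q) = -36.215 / (7.568 × 22.279)
  = -36.215 / 168.6075 ≈ -0.2148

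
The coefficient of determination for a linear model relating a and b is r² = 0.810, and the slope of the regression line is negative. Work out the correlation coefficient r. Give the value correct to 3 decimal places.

|r| = √0.810 = 0.900
The association is negative, so r = −0.900.

-0.900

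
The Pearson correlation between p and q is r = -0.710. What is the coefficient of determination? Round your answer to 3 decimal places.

0.504

r² = (-0.710)² = 0.504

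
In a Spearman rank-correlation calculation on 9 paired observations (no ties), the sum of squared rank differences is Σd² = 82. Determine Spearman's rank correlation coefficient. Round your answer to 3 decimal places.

ρ = 1 − 6Σd² / [n(n²−1)] = 1 − 6×82 / (9×80)
  = 1 − 492/720 = 1 − 0.6833 ≈ 0.317

0.317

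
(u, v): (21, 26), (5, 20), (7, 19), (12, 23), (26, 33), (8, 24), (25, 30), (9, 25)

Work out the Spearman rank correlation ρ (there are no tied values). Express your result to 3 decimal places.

Rank u: 6, 1, 2, 5, 8, 3, 7, 4
Rank v: 6, 2, 1, 3, 8, 4, 7, 5
d = rank(u) − rank(v): 0, -1, 1, 2, 0, -1, 0, -1; Σd² = 8
ρ = 1 − 6Σd² / [n(n²−1)] = 1 − 6×8 / (8×63) = 1 − 48/504 ≈ 0.905

0.905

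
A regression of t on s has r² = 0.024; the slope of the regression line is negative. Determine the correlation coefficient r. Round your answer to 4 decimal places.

|r| = √0.024 = 0.1549
The association is negative, so r = −0.1549.

-0.1549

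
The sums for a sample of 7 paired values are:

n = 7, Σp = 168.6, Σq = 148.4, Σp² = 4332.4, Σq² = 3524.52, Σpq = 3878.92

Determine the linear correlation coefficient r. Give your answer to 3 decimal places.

r = (nΣpq − ΣpΣq) / √[(nΣp² − (Σp)²)(nΣq² − (Σq)²)]
Numerator: 7×3878.92 − 168.6×148.4 = 2132.2
Denominator: √[(30326.8 − 28425.96)(24671.64 − 22022.56)] = √[1900.84 × 2649.08] = 2243.9869
r = 2132.2 / 2243.9869 ≈ 0.950

0.950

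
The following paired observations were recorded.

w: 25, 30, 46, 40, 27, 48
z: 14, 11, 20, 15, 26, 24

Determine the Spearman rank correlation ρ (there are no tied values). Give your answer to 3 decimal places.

Rank w: 1, 3, 5, 4, 2, 6
Rank z: 2, 1, 4, 3, 6, 5
d = rank(w) − rank(z): -1, 2, 1, 1, -4, 1; Σd² = 24
ρ = 1 − 6Σd² / [n(n²−1)] = 1 − 6×24 / (6×35) = 1 − 144/210 ≈ 0.314

0.314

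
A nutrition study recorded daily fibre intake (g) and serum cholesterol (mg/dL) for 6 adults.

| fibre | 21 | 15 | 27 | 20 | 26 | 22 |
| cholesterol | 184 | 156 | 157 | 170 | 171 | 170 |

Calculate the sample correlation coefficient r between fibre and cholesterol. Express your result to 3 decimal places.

n = 6, Σx = 131, Σy = 1008, Σx² = 2955, Σy² = 169882, Σxy = 22029
nΣxy − ΣxΣy = 132174 − 132048 = 126
nΣx² − (Σx)² = 17730 − 17161 = 569; nΣy² − (Σy)² = 1019292 − 1016064 = 3228
r = 126 / √(569 × 3228) = 126 / 1355.2609 ≈ 0.093

0.093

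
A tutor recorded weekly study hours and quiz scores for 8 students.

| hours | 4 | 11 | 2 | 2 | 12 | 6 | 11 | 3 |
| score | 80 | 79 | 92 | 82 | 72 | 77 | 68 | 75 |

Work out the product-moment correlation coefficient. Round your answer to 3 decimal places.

-0.683

n = 8, Σx = 51, Σy = 625, Σx² = 455, Σy² = 49191, Σxy = 3836
nΣxy − ΣxΣy = 30688 − 31875 = -1187
nΣx² − (Σx)² = 3640 − 2601 = 1039; nΣy² − (Σy)² = 393528 − 390625 = 2903
r = -1187 / √(1039 × 2903) = -1187 / 1736.7259 ≈ -0.683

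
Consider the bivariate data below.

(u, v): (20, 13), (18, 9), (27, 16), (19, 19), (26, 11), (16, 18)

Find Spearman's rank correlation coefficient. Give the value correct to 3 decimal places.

-0.143

Rank u: 4, 2, 6, 3, 5, 1
Rank v: 3, 1, 4, 6, 2, 5
d = rank(u) − rank(v): 1, 1, 2, -3, 3, -4; Σd² = 40
ρ = 1 − 6Σd² / [n(n²−1)] = 1 − 6×40 / (6×35) = 1 − 240/210 ≈ -0.143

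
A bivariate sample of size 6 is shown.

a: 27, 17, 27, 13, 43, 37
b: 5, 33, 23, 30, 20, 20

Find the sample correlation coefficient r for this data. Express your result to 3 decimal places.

n = 6, Σa = 164, Σb = 131, Σa² = 5134, Σb² = 3343, Σab = 3307
nΣab − ΣaΣb = 19842 − 21484 = -1642
nΣa² − (Σa)² = 30804 − 26896 = 3908; nΣb² − (Σb)² = 20058 − 17161 = 2897
r = -1642 / √(3908 × 2897) = -1642 / 3364.7401 ≈ -0.488

-0.488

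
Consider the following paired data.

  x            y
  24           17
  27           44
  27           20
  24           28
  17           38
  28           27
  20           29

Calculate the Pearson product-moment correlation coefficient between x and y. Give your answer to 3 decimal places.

-0.230

n = 7, Σx = 167, Σy = 203, Σx² = 4083, Σy² = 6423, Σxy = 4790
nΣxy − ΣxΣy = 33530 − 33901 = -371
nΣx² − (Σx)² = 28581 − 27889 = 692; nΣy² − (Σy)² = 44961 − 41209 = 3752
r = -371 / √(692 × 3752) = -371 / 1611.3299 ≈ -0.230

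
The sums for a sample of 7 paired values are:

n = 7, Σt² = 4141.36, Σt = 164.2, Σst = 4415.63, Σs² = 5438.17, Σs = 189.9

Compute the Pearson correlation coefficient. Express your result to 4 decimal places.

-0.1350

r = (nΣst − ΣsΣt) / √[(nΣs² − (Σs)²)(nΣt² − (Σt)²)]
Numerator: 7×4415.63 − 189.9×164.2 = -272.17
Denominator: √[(38067.19 − 36062.01)(28989.52 − 26961.64)] = √[2005.18 × 2027.88] = 2016.4981
r = -272.17 / 2016.4981 ≈ -0.1350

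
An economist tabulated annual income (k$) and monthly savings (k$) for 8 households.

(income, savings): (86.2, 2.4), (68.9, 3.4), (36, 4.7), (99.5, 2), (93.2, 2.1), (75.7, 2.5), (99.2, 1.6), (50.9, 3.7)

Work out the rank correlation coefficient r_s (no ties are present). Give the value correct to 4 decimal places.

-0.9762

Rank income: 5, 3, 1, 8, 6, 4, 7, 2
Rank savings: 4, 6, 8, 2, 3, 5, 1, 7
d = rank(income) − rank(savings): 1, -3, -7, 6, 3, -1, 6, -5; Σd² = 166
ρ = 1 − 6Σd² / [n(n²−1)] = 1 − 6×166 / (8×63) = 1 − 996/504 ≈ -0.9762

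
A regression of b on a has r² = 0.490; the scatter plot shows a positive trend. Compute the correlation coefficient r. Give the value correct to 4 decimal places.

0.7000

|r| = √0.490 = 0.7000
The association is positive, so r = 0.7000.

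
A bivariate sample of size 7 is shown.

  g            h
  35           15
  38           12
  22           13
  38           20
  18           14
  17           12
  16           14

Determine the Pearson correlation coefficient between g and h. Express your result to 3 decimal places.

0.464

n = 7, Σg = 184, Σh = 100, Σg² = 5466, Σh² = 1474, Σgh = 2707
nΣgh − ΣgΣh = 18949 − 18400 = 549
nΣg² − (Σg)² = 38262 − 33856 = 4406; nΣh² − (Σh)² = 10318 − 10000 = 318
r = 549 / √(4406 × 318) = 549 / 1183.6841 ≈ 0.464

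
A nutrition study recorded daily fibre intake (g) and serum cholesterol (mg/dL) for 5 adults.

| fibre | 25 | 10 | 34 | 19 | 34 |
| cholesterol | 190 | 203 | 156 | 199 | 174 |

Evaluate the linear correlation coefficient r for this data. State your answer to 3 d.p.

n = 5, Σx = 122, Σy = 922, Σx² = 3398, Σy² = 171522, Σxy = 21781
nΣxy − ΣxΣy = 108905 − 112484 = -3579
nΣx² − (Σx)² = 16990 − 14884 = 2106; nΣy² − (Σy)² = 857610 − 850084 = 7526
r = -3579 / √(2106 × 7526) = -3579 / 3981.1752 ≈ -0.899

-0.899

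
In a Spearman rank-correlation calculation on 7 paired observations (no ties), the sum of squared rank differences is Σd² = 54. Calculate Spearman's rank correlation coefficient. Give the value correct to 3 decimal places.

0.036

ρ = 1 − 6Σd² / [n(n²−1)] = 1 − 6×54 / (7×48)
  = 1 − 324/336 = 1 − 0.9643 ≈ 0.036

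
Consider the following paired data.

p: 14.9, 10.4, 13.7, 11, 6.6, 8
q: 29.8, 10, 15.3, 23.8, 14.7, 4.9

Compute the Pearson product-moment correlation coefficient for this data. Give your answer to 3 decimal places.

0.657

n = 6, Σp = 64.6, Σq = 98.5, Σp² = 746.42, Σq² = 2028.67, Σpq = 1155.65
nΣpq − ΣpΣq = 6933.9 − 6363.1 = 570.8
nΣp² − (Σp)² = 4478.52 − 4173.16 = 305.36; nΣq² − (Σq)² = 12172.02 − 9702.25 = 2469.77
r = 570.8 / √(305.36 × 2469.77) = 570.8 / 868.4290 ≈ 0.657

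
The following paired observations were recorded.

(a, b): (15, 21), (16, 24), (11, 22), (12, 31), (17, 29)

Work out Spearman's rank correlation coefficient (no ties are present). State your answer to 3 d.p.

Rank a: 3, 4, 1, 2, 5
Rank b: 1, 3, 2, 5, 4
d = rank(a) − rank(b): 2, 1, -1, -3, 1; Σd² = 16
ρ = 1 − 6Σd² / [n(n²−1)] = 1 − 6×16 / (5×24) = 1 − 96/120 ≈ 0.200

0.200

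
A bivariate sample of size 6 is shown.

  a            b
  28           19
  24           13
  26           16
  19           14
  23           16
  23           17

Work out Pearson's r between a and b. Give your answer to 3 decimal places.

0.637

n = 6, Σa = 143, Σb = 95, Σa² = 3455, Σb² = 1527, Σab = 2285
nΣab − ΣaΣb = 13710 − 13585 = 125
nΣa² − (Σa)² = 20730 − 20449 = 281; nΣb² − (Σb)² = 9162 − 9025 = 137
r = 125 / √(281 × 137) = 125 / 196.2065 ≈ 0.637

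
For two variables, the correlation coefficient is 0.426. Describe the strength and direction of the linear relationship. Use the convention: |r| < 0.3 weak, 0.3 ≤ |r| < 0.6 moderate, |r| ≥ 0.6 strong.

moderate positive

r = 0.426 > 0 so the relationship is positive.
|r| = 0.426, which falls in the moderate range.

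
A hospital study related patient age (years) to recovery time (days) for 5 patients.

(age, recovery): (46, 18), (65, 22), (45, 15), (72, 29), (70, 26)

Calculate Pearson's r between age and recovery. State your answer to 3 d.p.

0.952

n = 5, Σx = 298, Σy = 110, Σx² = 18450, Σy² = 2550, Σxy = 6841
nΣxy − ΣxΣy = 34205 − 32780 = 1425
nΣx² − (Σx)² = 92250 − 88804 = 3446; nΣy² − (Σy)² = 12750 − 12100 = 650
r = 1425 / √(3446 × 650) = 1425 / 1496.6295 ≈ 0.952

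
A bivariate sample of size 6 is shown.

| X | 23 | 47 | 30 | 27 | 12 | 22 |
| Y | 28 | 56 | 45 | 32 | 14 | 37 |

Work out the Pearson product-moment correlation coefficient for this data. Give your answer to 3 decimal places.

0.934

n = 6, ΣX = 161, ΣY = 212, ΣX² = 4995, ΣY² = 8534, ΣXY = 6472
nΣXY − ΣXΣY = 38832 − 34132 = 4700
nΣX² − (ΣX)² = 29970 − 25921 = 4049; nΣY² − (ΣY)² = 51204 − 44944 = 6260
r = 4700 / √(4049 × 6260) = 4700 / 5034.5546 ≈ 0.934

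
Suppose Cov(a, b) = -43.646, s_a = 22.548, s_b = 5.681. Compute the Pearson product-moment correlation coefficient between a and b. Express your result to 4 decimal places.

r = Cov(a,b) / (s_a · s_b) = -43.646 / (22.548 × 5.681)
  = -43.646 / 128.0952 ≈ -0.3407

-0.3407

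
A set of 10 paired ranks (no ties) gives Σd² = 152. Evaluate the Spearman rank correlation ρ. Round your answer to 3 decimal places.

0.079

ρ = 1 − 6Σd² / [n(n²−1)] = 1 − 6×152 / (10×99)
  = 1 − 912/990 = 1 − 0.9212 ≈ 0.079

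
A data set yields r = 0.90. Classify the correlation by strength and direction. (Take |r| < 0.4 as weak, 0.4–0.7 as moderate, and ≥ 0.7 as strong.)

r = 0.90 > 0 so the relationship is positive.
|r| = 0.90, which falls in the strong range.

strong positive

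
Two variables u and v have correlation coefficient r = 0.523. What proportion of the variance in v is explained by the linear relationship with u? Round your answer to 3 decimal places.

0.274

r² = (0.523)² = 0.274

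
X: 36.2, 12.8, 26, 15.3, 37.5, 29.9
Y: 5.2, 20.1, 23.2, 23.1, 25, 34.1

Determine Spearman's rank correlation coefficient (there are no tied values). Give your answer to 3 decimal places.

0.314

Rank X: 5, 1, 3, 2, 6, 4
Rank Y: 1, 2, 4, 3, 5, 6
d = rank(X) − rank(Y): 4, -1, -1, -1, 1, -2; Σd² = 24
ρ = 1 − 6Σd² / [n(n²−1)] = 1 − 6×24 / (6×35) = 1 − 144/210 ≈ 0.314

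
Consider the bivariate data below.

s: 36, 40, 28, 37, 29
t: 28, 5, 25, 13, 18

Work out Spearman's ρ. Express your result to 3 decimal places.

Rank s: 3, 5, 1, 4, 2
Rank t: 5, 1, 4, 2, 3
d = rank(s) − rank(t): -2, 4, -3, 2, -1; Σd² = 34
ρ = 1 − 6Σd² / [n(n²−1)] = 1 − 6×34 / (5×24) = 1 − 204/120 ≈ -0.700

-0.700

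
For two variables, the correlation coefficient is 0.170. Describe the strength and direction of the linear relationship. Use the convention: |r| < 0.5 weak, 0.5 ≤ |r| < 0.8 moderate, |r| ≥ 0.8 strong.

r = 0.170 > 0 so the relationship is positive.
|r| = 0.170, which falls in the weak range.

weak positive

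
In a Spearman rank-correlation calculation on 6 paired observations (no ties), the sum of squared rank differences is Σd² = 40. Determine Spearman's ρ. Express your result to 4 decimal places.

-0.1429

ρ = 1 − 6Σd² / [n(n²−1)] = 1 − 6×40 / (6×35)
  = 1 − 240/210 = 1 − 1.14286 ≈ -0.1429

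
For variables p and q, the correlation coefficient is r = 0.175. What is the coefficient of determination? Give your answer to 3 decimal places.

0.031

r² = (0.175)² = 0.031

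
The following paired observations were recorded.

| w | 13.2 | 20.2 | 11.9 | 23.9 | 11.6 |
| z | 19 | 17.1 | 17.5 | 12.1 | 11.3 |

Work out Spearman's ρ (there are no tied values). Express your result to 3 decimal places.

Rank w: 3, 4, 2, 5, 1
Rank z: 5, 3, 4, 2, 1
d = rank(w) − rank(z): -2, 1, -2, 3, 0; Σd² = 18
ρ = 1 − 6Σd² / [n(n²−1)] = 1 − 6×18 / (5×24) = 1 − 108/120 ≈ 0.100

0.100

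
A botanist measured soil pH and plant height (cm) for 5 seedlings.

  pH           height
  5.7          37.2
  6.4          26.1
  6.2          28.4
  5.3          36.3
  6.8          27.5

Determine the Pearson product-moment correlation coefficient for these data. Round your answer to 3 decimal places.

n = 5, Σx = 30.4, Σy = 155.5, Σx² = 186.22, Σy² = 4945.55, Σxy = 934.55
nΣxy − ΣxΣy = 4672.75 − 4727.2 = -54.45
nΣx² − (Σx)² = 931.1 − 924.16 = 6.94; nΣy² − (Σy)² = 24727.75 − 24180.25 = 547.5
r = -54.45 / √(6.94 × 547.5) = -54.45 / 61.6413 ≈ -0.883

-0.883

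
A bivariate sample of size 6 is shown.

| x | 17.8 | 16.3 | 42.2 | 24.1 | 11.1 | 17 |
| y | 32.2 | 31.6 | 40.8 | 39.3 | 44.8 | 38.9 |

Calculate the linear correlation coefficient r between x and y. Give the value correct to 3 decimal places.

n = 6, Σx = 128.5, Σy = 227.6, Σx² = 3356.39, Σy² = 8764.78, Σxy = 4915.71
nΣxy − ΣxΣy = 29494.26 − 29246.6 = 247.66
nΣx² − (Σx)² = 20138.34 − 16512.25 = 3626.09; nΣy² − (Σy)² = 52588.68 − 51801.76 = 786.92
r = 247.66 / √(3626.09 × 786.92) = 247.66 / 1689.2136 ≈ 0.147

0.147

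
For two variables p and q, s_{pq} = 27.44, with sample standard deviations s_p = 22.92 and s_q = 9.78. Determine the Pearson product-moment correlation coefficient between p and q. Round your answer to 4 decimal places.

r = Cov(p,q) / (s_p · s_q) = 27.44 / (22.92 × 9.78)
  = 27.44 / 224.1576 ≈ 0.1224

0.1224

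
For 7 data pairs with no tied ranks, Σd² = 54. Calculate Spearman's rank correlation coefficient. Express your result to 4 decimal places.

ρ = 1 − 6Σd² / [n(n²−1)] = 1 − 6×54 / (7×48)
  = 1 − 324/336 = 1 − 0.96429 ≈ 0.0357

0.0357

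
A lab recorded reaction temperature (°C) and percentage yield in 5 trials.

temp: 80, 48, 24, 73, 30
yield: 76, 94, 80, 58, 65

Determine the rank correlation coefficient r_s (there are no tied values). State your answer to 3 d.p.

Rank temp: 5, 3, 1, 4, 2
Rank yield: 3, 5, 4, 1, 2
d = rank(temp) − rank(yield): 2, -2, -3, 3, 0; Σd² = 26
ρ = 1 − 6Σd² / [n(n²−1)] = 1 − 6×26 / (5×24) = 1 − 156/120 ≈ -0.300

-0.300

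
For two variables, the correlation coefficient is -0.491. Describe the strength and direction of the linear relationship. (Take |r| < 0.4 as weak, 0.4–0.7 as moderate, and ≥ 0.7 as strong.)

r = -0.491 < 0 so the relationship is negative.
|r| = 0.491, which falls in the moderate range.

moderate negative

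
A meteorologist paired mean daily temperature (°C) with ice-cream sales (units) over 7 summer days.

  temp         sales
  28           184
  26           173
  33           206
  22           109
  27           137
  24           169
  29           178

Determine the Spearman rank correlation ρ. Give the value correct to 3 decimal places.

Rank temp: 5, 3, 7, 1, 4, 2, 6
Rank sales: 6, 4, 7, 1, 2, 3, 5
d = rank(temp) − rank(sales): -1, -1, 0, 0, 2, -1, 1; Σd² = 8
ρ = 1 − 6Σd² / [n(n²−1)] = 1 − 6×8 / (7×48) = 1 − 48/336 ≈ 0.857

0.857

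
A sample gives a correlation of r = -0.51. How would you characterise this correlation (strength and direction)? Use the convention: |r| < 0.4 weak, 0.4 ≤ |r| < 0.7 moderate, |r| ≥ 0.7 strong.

r = -0.51 < 0 so the relationship is negative.
|r| = 0.51, which falls in the moderate range.

moderate negative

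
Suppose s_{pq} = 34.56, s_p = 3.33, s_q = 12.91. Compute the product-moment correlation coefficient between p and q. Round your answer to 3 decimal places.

0.804

r = Cov(p,q) / (s_p · s_q) = 34.56 / (3.33 × 12.91)
  = 34.56 / 42.9903 ≈ 0.804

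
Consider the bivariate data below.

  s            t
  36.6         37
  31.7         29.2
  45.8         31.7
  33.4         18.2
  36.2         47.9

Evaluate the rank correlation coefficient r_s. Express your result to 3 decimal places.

0.500

Rank s: 4, 1, 5, 2, 3
Rank t: 4, 2, 3, 1, 5
d = rank(s) − rank(t): 0, -1, 2, 1, -2; Σd² = 10
ρ = 1 − 6Σd² / [n(n²−1)] = 1 − 6×10 / (5×24) = 1 − 60/120 ≈ 0.500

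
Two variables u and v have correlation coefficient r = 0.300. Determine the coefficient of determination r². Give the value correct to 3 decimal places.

0.090

r² = (0.300)² = 0.090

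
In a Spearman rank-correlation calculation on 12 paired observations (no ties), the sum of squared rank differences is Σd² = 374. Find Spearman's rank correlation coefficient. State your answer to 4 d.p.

-0.3077

ρ = 1 − 6Σd² / [n(n²−1)] = 1 − 6×374 / (12×143)
  = 1 − 2244/1716 = 1 − 1.30769 ≈ -0.3077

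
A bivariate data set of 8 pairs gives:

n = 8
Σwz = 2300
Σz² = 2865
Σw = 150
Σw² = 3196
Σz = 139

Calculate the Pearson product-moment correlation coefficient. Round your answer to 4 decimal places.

r = (nΣwz − ΣwΣz) / √[(nΣw² − (Σw)²)(nΣz² − (Σz)²)]
Numerator: 8×2300 − 150×139 = -2450
Denominator: √[(25568 − 22500)(22920 − 19321)] = √[3068 × 3599] = 3322.9102
r = -2450 / 3322.9102 ≈ -0.7373

-0.7373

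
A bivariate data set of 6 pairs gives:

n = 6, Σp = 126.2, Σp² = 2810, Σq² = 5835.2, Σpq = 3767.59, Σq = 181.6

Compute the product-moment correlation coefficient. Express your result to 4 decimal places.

r = (nΣpq − ΣpΣq) / √[(nΣp² − (Σp)²)(nΣq² − (Σq)²)]
Numerator: 6×3767.59 − 126.2×181.6 = -312.38
Denominator: √[(16860 − 15926.44)(35011.2 − 32978.56)] = √[933.56 × 2032.64] = 1377.5309
r = -312.38 / 1377.5309 ≈ -0.2268

-0.2268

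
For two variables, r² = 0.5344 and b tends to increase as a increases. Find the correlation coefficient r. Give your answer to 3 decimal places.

0.731

|r| = √0.5344 = 0.731
The association is positive, so r = 0.731.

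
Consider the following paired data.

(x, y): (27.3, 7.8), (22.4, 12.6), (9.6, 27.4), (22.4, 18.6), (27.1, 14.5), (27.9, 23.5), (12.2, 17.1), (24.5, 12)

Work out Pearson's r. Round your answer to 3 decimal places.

-0.532

n = 8, Σx = 173.4, Σy = 133.5, Σx² = 4102.88, Σy² = 2515.23, Σxy = 2726.08
nΣxy − ΣxΣy = 21808.64 − 23148.9 = -1340.26
nΣx² − (Σx)² = 32823.04 − 30067.56 = 2755.48; nΣy² − (Σy)² = 20121.84 − 17822.25 = 2299.59
r = -1340.26 / √(2755.48 × 2299.59) = -1340.26 / 2517.2354 ≈ -0.532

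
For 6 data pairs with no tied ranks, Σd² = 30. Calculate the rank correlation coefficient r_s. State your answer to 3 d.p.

0.143

ρ = 1 − 6Σd² / [n(n²−1)] = 1 − 6×30 / (6×35)
  = 1 − 180/210 = 1 − 0.8571 ≈ 0.143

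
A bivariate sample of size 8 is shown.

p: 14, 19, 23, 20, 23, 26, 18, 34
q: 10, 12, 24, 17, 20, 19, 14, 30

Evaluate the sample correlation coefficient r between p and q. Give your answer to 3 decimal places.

n = 8, Σp = 177, Σq = 146, Σp² = 4171, Σq² = 2966, Σpq = 3486
nΣpq − ΣpΣq = 27888 − 25842 = 2046
nΣp² − (Σp)² = 33368 − 31329 = 2039; nΣq² − (Σq)² = 23728 − 21316 = 2412
r = 2046 / √(2039 × 2412) = 2046 / 2217.6718 ≈ 0.923

0.923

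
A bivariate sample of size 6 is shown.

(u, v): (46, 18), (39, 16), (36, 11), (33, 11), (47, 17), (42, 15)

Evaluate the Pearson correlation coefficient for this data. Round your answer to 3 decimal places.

0.911

n = 6, Σu = 243, Σv = 88, Σu² = 9995, Σv² = 1336, Σuv = 3640
nΣuv − ΣuΣv = 21840 − 21384 = 456
nΣu² − (Σu)² = 59970 − 59049 = 921; nΣv² − (Σv)² = 8016 − 7744 = 272
r = 456 / √(921 × 272) = 456 / 500.5117 ≈ 0.911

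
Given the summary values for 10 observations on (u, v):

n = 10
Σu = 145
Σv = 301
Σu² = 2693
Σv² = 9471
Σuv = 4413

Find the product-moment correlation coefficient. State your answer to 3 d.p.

r = (nΣuv − ΣuΣv) / √[(nΣu² − (Σu)²)(nΣv² − (Σv)²)]
Numerator: 10×4413 − 145×301 = 485
Denominator: √[(26930 − 21025)(94710 − 90601)] = √[5905 × 4109] = 4925.8141
r = 485 / 4925.8141 ≈ 0.098

0.098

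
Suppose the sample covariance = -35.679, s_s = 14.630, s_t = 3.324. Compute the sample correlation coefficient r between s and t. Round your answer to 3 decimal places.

r = Cov(s,t) / (s_s · s_t) = -35.679 / (14.630 × 3.324)
  = -35.679 / 48.6301 ≈ -0.734

-0.734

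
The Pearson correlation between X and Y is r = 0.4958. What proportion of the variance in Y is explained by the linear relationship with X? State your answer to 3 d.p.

0.246

r² = (0.4958)² = 0.246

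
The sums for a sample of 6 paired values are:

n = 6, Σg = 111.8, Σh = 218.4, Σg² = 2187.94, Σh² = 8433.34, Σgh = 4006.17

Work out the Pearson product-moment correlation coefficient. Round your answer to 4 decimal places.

r = (nΣgh − ΣgΣh) / √[(nΣg² − (Σg)²)(nΣh² − (Σh)²)]
Numerator: 6×4006.17 − 111.8×218.4 = -380.1
Denominator: √[(13127.64 − 12499.24)(50600.04 − 47698.56)] = √[628.4 × 2901.48] = 1350.2926
r = -380.1 / 1350.2926 ≈ -0.2815

-0.2815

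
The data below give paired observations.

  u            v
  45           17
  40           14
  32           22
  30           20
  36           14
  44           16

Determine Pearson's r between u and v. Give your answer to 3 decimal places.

-0.593

n = 6, Σu = 227, Σv = 103, Σu² = 8781, Σv² = 1821, Σuv = 3837
nΣuv − ΣuΣv = 23022 − 23381 = -359
nΣu² − (Σu)² = 52686 − 51529 = 1157; nΣv² − (Σv)² = 10926 − 10609 = 317
r = -359 / √(1157 × 317) = -359 / 605.6146 ≈ -0.593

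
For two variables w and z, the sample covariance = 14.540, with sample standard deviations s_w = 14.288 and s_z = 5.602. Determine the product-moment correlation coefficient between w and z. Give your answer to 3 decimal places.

r = Cov(w,z) / (s_w · s_z) = 14.540 / (14.288 × 5.602)
  = 14.540 / 80.0414 ≈ 0.182

0.182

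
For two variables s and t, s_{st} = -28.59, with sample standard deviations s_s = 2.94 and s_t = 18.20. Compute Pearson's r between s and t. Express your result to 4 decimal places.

-0.5343

r = Cov(s,t) / (s_s · s_t) = -28.59 / (2.94 × 18.20)
  = -28.59 / 53.5080 ≈ -0.5343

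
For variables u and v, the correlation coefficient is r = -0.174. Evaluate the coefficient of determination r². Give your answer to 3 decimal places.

r² = (-0.174)² = 0.030

0.030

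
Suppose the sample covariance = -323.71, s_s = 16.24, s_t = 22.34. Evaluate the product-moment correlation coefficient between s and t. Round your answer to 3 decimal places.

r = Cov(s,t) / (s_s · s_t) = -323.71 / (16.24 × 22.34)
  = -323.71 / 362.8016 ≈ -0.892

-0.892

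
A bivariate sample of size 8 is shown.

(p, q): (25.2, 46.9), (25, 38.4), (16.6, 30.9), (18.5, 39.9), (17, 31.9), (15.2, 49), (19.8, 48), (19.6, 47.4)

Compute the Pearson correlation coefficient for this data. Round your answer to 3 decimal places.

0.210

n = 8, Σp = 156.9, Σq = 332.4, Σp² = 3174.09, Σq² = 14190.36, Σpq = 6559.51
nΣpq − ΣpΣq = 52476.08 − 52153.56 = 322.52
nΣp² − (Σp)² = 25392.72 − 24617.61 = 775.11; nΣq² − (Σq)² = 113522.88 − 110489.76 = 3033.12
r = 322.52 / √(775.11 × 3033.12) = 322.52 / 1533.2976 ≈ 0.210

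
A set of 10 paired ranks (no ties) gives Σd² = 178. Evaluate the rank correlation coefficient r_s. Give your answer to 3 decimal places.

-0.079

ρ = 1 − 6Σd² / [n(n²−1)] = 1 − 6×178 / (10×99)
  = 1 − 1068/990 = 1 − 1.0788 ≈ -0.079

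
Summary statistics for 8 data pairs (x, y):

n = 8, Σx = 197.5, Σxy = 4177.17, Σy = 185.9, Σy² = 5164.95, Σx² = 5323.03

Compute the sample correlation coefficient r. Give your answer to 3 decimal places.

r = (nΣxy − ΣxΣy) / √[(nΣx² − (Σx)²)(nΣy² − (Σy)²)]
Numerator: 8×4177.17 − 197.5×185.9 = -3297.89
Denominator: √[(42584.24 − 39006.25)(41319.6 − 34558.81)] = √[3577.99 × 6760.79] = 4918.3370
r = -3297.89 / 4918.3370 ≈ -0.671

-0.671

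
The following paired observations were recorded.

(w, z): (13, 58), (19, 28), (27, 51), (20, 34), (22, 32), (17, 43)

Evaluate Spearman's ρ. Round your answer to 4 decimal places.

-0.2571

Rank w: 1, 3, 6, 4, 5, 2
Rank z: 6, 1, 5, 3, 2, 4
d = rank(w) − rank(z): -5, 2, 1, 1, 3, -2; Σd² = 44
ρ = 1 − 6Σd² / [n(n²−1)] = 1 − 6×44 / (6×35) = 1 − 264/210 ≈ -0.2571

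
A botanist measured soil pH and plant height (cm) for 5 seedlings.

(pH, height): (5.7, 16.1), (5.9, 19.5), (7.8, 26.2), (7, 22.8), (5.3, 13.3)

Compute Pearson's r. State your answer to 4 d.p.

n = 5, Σx = 31.7, Σy = 97.9, Σx² = 205.23, Σy² = 2022.63, Σxy = 641.27
nΣxy − ΣxΣy = 3206.35 − 3103.43 = 102.92
nΣx² − (Σx)² = 1026.15 − 1004.89 = 21.26; nΣy² − (Σy)² = 10113.15 − 9584.41 = 528.74
r = 102.92 / √(21.26 × 528.74) = 102.92 / 106.0236 ≈ 0.9707

0.9707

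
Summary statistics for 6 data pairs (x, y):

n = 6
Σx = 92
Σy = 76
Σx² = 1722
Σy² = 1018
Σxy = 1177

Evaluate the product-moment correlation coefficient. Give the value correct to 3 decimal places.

0.089

r = (nΣxy − ΣxΣy) / √[(nΣx² − (Σx)²)(nΣy² − (Σy)²)]
Numerator: 6×1177 − 92×76 = 70
Denominator: √[(10332 − 8464)(6108 − 5776)] = √[1868 × 332] = 787.5125
r = 70 / 787.5125 ≈ 0.089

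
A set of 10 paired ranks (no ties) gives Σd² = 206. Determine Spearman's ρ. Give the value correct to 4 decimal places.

-0.2485

ρ = 1 − 6Σd² / [n(n²−1)] = 1 − 6×206 / (10×99)
  = 1 − 1236/990 = 1 − 1.24848 ≈ -0.2485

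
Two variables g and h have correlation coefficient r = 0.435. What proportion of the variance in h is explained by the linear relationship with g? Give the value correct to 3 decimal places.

0.189

r² = (0.435)² = 0.189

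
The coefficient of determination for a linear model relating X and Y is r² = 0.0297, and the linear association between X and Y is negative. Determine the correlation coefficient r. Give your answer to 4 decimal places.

-0.1723

|r| = √0.0297 = 0.1723
The association is negative, so r = −0.1723.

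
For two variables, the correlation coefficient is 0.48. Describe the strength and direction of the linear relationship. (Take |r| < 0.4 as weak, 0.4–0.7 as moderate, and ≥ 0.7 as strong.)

r = 0.48 > 0 so the relationship is positive.
|r| = 0.48, which falls in the moderate range.

moderate positive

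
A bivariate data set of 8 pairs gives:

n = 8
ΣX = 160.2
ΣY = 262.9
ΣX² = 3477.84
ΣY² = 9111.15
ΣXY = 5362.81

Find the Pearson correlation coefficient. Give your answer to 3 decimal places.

0.275

r = (nΣXY − ΣXΣY) / √[(nΣX² − (ΣX)²)(nΣY² − (ΣY)²)]
Numerator: 8×5362.81 − 160.2×262.9 = 785.9
Denominator: √[(27822.72 − 25664.04)(72889.2 − 69116.41)] = √[2158.68 × 3772.79] = 2853.8126
r = 785.9 / 2853.8126 ≈ 0.275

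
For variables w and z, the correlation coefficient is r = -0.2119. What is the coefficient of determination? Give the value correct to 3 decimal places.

r² = (-0.2119)² = 0.045

0.045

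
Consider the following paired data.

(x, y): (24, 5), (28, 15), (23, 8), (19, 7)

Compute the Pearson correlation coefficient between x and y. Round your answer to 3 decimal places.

n = 4, Σx = 94, Σy = 35, Σx² = 2250, Σy² = 363, Σxy = 857
nΣxy − ΣxΣy = 3428 − 3290 = 138
nΣx² − (Σx)² = 9000 − 8836 = 164; nΣy² − (Σy)² = 1452 − 1225 = 227
r = 138 / √(164 × 227) = 138 / 192.9456 ≈ 0.715

0.715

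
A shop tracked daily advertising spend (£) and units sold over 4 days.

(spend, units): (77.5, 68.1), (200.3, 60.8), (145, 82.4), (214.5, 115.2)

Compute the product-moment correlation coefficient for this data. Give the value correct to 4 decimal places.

0.4652

n = 4, Σx = 637.3, Σy = 326.5, Σx² = 113161.59, Σy² = 28395.05, Σxy = 54114.39
nΣxy − ΣxΣy = 216457.56 − 208078.45 = 8379.11
nΣx² − (Σx)² = 452646.36 − 406151.29 = 46495.07; nΣy² − (Σy)² = 113580.2 − 106602.25 = 6977.95
r = 8379.11 / √(46495.07 × 6977.95) = 8379.11 / 18012.2257 ≈ 0.4652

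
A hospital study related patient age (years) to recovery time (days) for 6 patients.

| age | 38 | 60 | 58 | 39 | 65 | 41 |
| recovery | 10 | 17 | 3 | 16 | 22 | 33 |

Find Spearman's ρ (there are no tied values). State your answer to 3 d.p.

0.371

Rank age: 1, 5, 4, 2, 6, 3
Rank recovery: 2, 4, 1, 3, 5, 6
d = rank(age) − rank(recovery): -1, 1, 3, -1, 1, -3; Σd² = 22
ρ = 1 − 6Σd² / [n(n²−1)] = 1 − 6×22 / (6×35) = 1 − 132/210 ≈ 0.371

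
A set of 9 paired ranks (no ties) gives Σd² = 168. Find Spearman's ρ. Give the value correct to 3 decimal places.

ρ = 1 − 6Σd² / [n(n²−1)] = 1 − 6×168 / (9×80)
  = 1 − 1008/720 = 1 − 1.4000 ≈ -0.400

-0.400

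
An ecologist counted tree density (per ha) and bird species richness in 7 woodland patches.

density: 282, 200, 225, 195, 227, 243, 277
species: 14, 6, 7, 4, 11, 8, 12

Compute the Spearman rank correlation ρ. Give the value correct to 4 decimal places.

Rank density: 7, 2, 3, 1, 4, 5, 6
Rank species: 7, 2, 3, 1, 5, 4, 6
d = rank(density) − rank(species): 0, 0, 0, 0, -1, 1, 0; Σd² = 2
ρ = 1 − 6Σd² / [n(n²−1)] = 1 − 6×2 / (7×48) = 1 − 12/336 ≈ 0.9643

0.9643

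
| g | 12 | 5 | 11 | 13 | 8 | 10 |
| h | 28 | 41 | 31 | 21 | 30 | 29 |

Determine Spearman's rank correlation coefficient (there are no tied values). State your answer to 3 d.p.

Rank g: 5, 1, 4, 6, 2, 3
Rank h: 2, 6, 5, 1, 4, 3
d = rank(g) − rank(h): 3, -5, -1, 5, -2, 0; Σd² = 64
ρ = 1 − 6Σd² / [n(n²−1)] = 1 − 6×64 / (6×35) = 1 − 384/210 ≈ -0.829

-0.829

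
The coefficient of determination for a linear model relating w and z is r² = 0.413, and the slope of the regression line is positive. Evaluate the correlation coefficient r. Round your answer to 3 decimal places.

0.643

|r| = √0.413 = 0.643
The association is positive, so r = 0.643.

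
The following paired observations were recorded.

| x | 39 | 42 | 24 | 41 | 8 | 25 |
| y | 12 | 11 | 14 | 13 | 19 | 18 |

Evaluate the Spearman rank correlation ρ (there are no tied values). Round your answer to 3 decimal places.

Rank x: 4, 6, 2, 5, 1, 3
Rank y: 2, 1, 4, 3, 6, 5
d = rank(x) − rank(y): 2, 5, -2, 2, -5, -2; Σd² = 66
ρ = 1 − 6Σd² / [n(n²−1)] = 1 − 6×66 / (6×35) = 1 − 396/210 ≈ -0.886

-0.886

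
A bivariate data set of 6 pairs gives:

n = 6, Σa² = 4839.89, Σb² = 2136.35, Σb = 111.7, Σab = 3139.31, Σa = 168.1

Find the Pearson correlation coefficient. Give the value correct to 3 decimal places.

0.114

r = (nΣab − ΣaΣb) / √[(nΣa² − (Σa)²)(nΣb² − (Σb)²)]
Numerator: 6×3139.31 − 168.1×111.7 = 59.09
Denominator: √[(29039.34 − 28257.61)(12818.1 − 12476.89)] = √[781.73 × 341.21] = 516.4631
r = 59.09 / 516.4631 ≈ 0.114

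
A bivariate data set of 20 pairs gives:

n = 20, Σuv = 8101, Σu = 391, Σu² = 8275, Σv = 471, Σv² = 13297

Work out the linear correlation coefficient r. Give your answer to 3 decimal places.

r = (nΣuv − ΣuΣv) / √[(nΣu² − (Σu)²)(nΣv² − (Σv)²)]
Numerator: 20×8101 − 391×471 = -22141
Denominator: √[(165500 − 152881)(265940 − 221841)] = √[12619 × 44099] = 23589.9403
r = -22141 / 23589.9403 ≈ -0.939

-0.939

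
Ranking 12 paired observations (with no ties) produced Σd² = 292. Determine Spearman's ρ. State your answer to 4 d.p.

-0.0210

ρ = 1 − 6Σd² / [n(n²−1)] = 1 − 6×292 / (12×143)
  = 1 − 1752/1716 = 1 − 1.02098 ≈ -0.0210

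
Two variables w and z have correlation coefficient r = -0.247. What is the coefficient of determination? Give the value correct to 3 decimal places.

0.061

r² = (-0.247)² = 0.061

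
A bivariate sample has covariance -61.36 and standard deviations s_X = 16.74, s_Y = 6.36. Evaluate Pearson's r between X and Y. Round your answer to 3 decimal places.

r = Cov(X,Y) / (s_X · s_Y) = -61.36 / (16.74 × 6.36)
  = -61.36 / 106.4664 ≈ -0.576

-0.576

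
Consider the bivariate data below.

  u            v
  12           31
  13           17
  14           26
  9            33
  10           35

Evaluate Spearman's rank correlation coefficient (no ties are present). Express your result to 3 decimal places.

-0.800

Rank u: 3, 4, 5, 1, 2
Rank v: 3, 1, 2, 4, 5
d = rank(u) − rank(v): 0, 3, 3, -3, -3; Σd² = 36
ρ = 1 − 6Σd² / [n(n²−1)] = 1 − 6×36 / (5×24) = 1 − 216/120 ≈ -0.800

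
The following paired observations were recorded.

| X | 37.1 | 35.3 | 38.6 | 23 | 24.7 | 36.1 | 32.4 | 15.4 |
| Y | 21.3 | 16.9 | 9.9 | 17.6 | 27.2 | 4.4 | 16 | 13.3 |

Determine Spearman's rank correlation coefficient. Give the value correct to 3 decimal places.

-0.262

Rank X: 7, 5, 8, 2, 3, 6, 4, 1
Rank Y: 7, 5, 2, 6, 8, 1, 4, 3
d = rank(X) − rank(Y): 0, 0, 6, -4, -5, 5, 0, -2; Σd² = 106
ρ = 1 − 6Σd² / [n(n²−1)] = 1 − 6×106 / (8×63) = 1 − 636/504 ≈ -0.262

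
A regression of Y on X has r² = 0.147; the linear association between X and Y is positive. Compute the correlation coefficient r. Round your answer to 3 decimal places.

|r| = √0.147 = 0.383
The association is positive, so r = 0.383.

0.383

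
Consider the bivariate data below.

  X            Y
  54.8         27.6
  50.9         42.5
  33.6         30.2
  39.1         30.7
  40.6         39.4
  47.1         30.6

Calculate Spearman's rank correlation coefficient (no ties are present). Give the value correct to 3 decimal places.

-0.029

Rank X: 6, 5, 1, 2, 3, 4
Rank Y: 1, 6, 2, 4, 5, 3
d = rank(X) − rank(Y): 5, -1, -1, -2, -2, 1; Σd² = 36
ρ = 1 − 6Σd² / [n(n²−1)] = 1 − 6×36 / (6×35) = 1 − 216/210 ≈ -0.029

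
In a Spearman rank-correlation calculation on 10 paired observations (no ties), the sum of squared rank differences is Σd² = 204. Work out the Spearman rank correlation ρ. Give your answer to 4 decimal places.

-0.2364

ρ = 1 − 6Σd² / [n(n²−1)] = 1 − 6×204 / (10×99)
  = 1 − 1224/990 = 1 − 1.23636 ≈ -0.2364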